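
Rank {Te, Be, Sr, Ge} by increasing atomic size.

Be is in period 2, group 2; Ge is in period 4, group 14; Sr is in period 5, group 2; Te is in period 5, group 16.
Radius decreases left→right (rising Z_eff, same n) and increases top→bottom (higher n).
Here both period and group differ, so the two effects have to be weighed against each other.
Ge > Be: the two effects oppose for this pair; the down-group effect wins (121 vs 102 pm).
Te > Ge: the two effects oppose for this pair; the down-group effect wins (136 vs 121 pm).
Sr > Te: Sr lies to the left of Te in period 5, so the across-period effect alone puts Sr larger.
Tabulated atomic radius (pm): Be 102, Ge 121, Sr 185, Te 136.
So from smallest to largest: Be < Ge < Te < Sr.

Be < Ge < Te < Sr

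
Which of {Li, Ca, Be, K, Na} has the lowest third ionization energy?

After 2 electrons have been removed, what remains? Li²⁺ is already 1 electron into the core; Ca²⁺ is the bare [Ar] core; Be²⁺ is the bare [He] core; K²⁺ is already 1 electron into the core; Na²⁺ is already 1 electron into the core.
All of these are removing an electron from a noble-gas core or deeper; the smaller core (lower principal quantum number) is held far more tightly, and within a period the higher nuclear charge binds the same core more tightly.
Tabulated IE_3 (kJ/mol): Li 11815, Ca 4912, Be 14849, K 4420, Na 6910.
Overall IE_3 order: K < Ca < Na < Li < Be.

K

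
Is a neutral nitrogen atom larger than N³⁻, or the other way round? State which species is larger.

N³⁻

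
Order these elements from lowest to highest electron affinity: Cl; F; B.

B is in period 2, group 13; F is in period 2, group 17; Cl is in period 3, group 17.
EA tends to increase across a period and decrease down a group, though the pattern is less regular than for IE or radius.
Neither a single period nor a single group — weigh both effects.
F > B: both are in period 2; the period trend gives F the larger value.
Cl > F: this pair runs against the simple trend — see the exception note.
Note the exception: Cl has a higher electron affinity than F, contrary to the simple trend — F's small 2p subshell makes the incoming electron feel strong e⁻–e⁻ repulsion, so Cl actually releases more energy on gaining an electron.
Approximate values (kJ/mol): B 27, F 328, Cl 349.
So from lowest to highest: B < F < Cl.

B, F, Cl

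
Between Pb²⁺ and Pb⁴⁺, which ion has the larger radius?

Pb²⁺

Both ions have Z = 82 protons, but Pb⁴⁺ has lost more electrons, so its remaining electrons feel a larger effective nuclear charge per electron and are pulled in more tightly.
Higher positive charge → smaller ion, so Pb²⁺ > Pb⁴⁺.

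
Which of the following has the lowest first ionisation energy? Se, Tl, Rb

Across a period the outer electron is held more tightly (higher IE₁); down a group it sits in a higher shell, more shielded, and comes off more easily.
These span different periods and groups, so the two trends combine.
Tl > Rb: the two effects oppose for this pair; the across-period effect wins (589 vs 403 kJ/mol).
Se > Tl: relative to Tl, both the across-period and down-group shifts push Se's first ionization energy up.
Tabulated first ionization energy (kJ/mol): Se 941, Rb 403, Tl 589.
The lowest first ionisation energy among these belongs to Rb.

Rb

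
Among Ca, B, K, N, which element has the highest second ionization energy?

K

Consider each +1 ion: Ca⁺ still has 1 valence electron; B⁺ still has 2 valence electrons; K⁺ is the bare [Ar] core; N⁺ still has 4 valence electrons.
Core electrons are held far more tightly than valence electrons, so K tops the IE_2 order.
Valence configurations: Ca⁺ [Ar]4s¹, B⁺ [He]2s², N⁺ [He]2s²2p².
The numbers (kJ/mol): Ca 1145, B 2427, K 3052, N 2856.
So the second ionization energies run Ca < B < N < K.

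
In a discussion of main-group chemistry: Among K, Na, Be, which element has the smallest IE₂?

Be

After 1 electron has been removed, what remains? K⁺ is the bare [Ar] core; Na⁺ is the bare [Ne] core; Be⁺ still has 1 valence electron.
Pulling an electron out of a noble-gas core costs far more than removing a remaining valence electron, so K and Na sit at the high end of IE_2.
Tabulated IE_2 (kJ/mol): K 3052, Na 4562, Be 1757.
Overall IE_2 order: Be < K < Na.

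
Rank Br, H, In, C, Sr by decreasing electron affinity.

Br > C > H > In > Sr

H is in period 1, group 1; C is in period 2, group 14; Br is in period 4, group 17; Sr is in period 5, group 2; In is in period 5, group 13.
Electron affinity generally becomes more exothermic across a period toward the halogens and less exothermic down a group.
These span different periods and groups, so the two trends combine.
In > Sr: both are in period 5; the period trend gives In the larger value.
H > In: period and group pull opposite ways; the down-group shift dominates (73 vs 29 kJ/mol).
C > H: the two effects oppose for this pair; the across-period effect wins (122 vs 73 kJ/mol).
Br > C: the two effects oppose for this pair; the across-period effect wins (325 vs 122 kJ/mol).
For reference (kJ/mol): H 73, C 122, Br 325, Sr 5, In 29.
So from highest to lowest: Br > C > H > In > Sr.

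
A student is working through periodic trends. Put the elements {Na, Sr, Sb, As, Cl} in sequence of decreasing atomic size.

Na is in period 3, group 1; Cl is in period 3, group 17; As is in period 4, group 15; Sr is in period 5, group 2; Sb is in period 5, group 15.
Radius decreases left→right (rising Z_eff, same n) and increases top→bottom (higher n).
These span different periods and groups, so the two trends combine.
As > Cl: relative to Cl, both the across-period and down-group shifts push As's atomic radius up.
Sb > As: Sb sits below As in group 15, so the down-group effect alone puts Sb larger.
Na > Sb: period and group pull opposite ways; the across-period shift dominates (155 vs 140 pm).
Sr > Na: period and group pull opposite ways; the down-group shift dominates (185 vs 155 pm).
Tabulated atomic radius (pm): Na 155, Cl 99, As 121, Sr 185, Sb 140.
So from largest to smallest: Sr > Na > Sb > As > Cl.

Sr, Na, Sb, As, Cl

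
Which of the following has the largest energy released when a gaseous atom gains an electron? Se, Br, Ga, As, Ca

Br

Ca is in period 4, group 2; Ga is in period 4, group 13; As is in period 4, group 15; Se is in period 4, group 16; Br is in period 4, group 17.
Atoms with high Z_eff and room in the valence shell (especially the halogens) have the most exothermic electron affinities.
All lie in period 4, so electron affinity increases left to right.
The largest energy released when a gaseous atom gains an electron among these belongs to Br.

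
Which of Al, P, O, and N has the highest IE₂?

O

The second ionization energy removes an electron from the +1 ion. For each element: Al⁺ still has 2 valence electrons; P⁺ still has 4 valence electrons; O⁺ still has 5 valence electrons; N⁺ still has 4 valence electrons.
All are still removing valence electrons, so compare the +1 ions as you would atoms: IE_2 generally rises across a period (higher Z_eff) and falls down a group (larger shell), subject to the usual subshell exceptions.
Valence configurations: Al⁺ [Ne]3s², P⁺ [Ne]3s²3p², O⁺ [He]2s²2p³, N⁺ [He]2s²2p².
The numbers (kJ/mol): Al 1817, P 1907, O 3388, N 2856.
Putting it together, IE_2: Al < P < N < O.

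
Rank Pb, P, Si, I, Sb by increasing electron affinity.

Pb < P < Sb < Si < I

Si is in period 3, group 14; P is in period 3, group 15; Sb is in period 5, group 15; I is in period 5, group 17; Pb is in period 6, group 14.
Adding an electron releases more energy for atoms nearer the top right (short of the noble gases).
These span different periods and groups, so the two trends combine.
P > Pb: both effects reinforce here, so P is clearly the higher of the two.
Sb > P: this pair runs against the simple trend — see the exception note.
Si > Sb: period and group pull opposite ways; the down-group shift dominates (134 vs 103 kJ/mol).
I > Si: the two effects oppose for this pair; the across-period effect wins (295 vs 134 kJ/mol).
Note the exception: Sb has a higher electron affinity than P, contrary to the simple trend — both are half-filled np³, but the pairing/repulsion penalty for the added electron shrinks as the p orbitals become larger and more diffuse down the group, and for Sb that outweighs the weaker nuclear attraction.
Note the exception: Si has a higher electron affinity than P, contrary to the simple trend — adding an electron to P's half-filled 3p³ is unfavourable, so Si (3p²) has the more exothermic EA.
For reference (kJ/mol): Si 134, P 72, Sb 103, I 295, Pb 35.
So from lowest to highest: Pb < P < Sb < Si < I.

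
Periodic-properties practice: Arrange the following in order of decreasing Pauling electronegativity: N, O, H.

H is in period 1, group 1; N is in period 2, group 15; O is in period 2, group 16.
EN rises left→right (higher Z_eff, smaller atoms) and falls top→bottom (larger, more shielded atoms).
Neither a single period nor a single group — weigh both effects.
N > H: period and group pull opposite ways; the across-period shift dominates (3.04 vs 2.20).
O > N: O lies to the right of N in period 2, so the across-period effect alone puts O higher.
Tabulated electronegativity (Pauling): H 2.20, N 3.04, O 3.44.
So from highest to lowest: O > N > H.

O > N > H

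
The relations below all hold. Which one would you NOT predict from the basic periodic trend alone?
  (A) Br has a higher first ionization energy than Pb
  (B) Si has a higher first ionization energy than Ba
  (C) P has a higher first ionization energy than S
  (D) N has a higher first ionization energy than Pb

(C)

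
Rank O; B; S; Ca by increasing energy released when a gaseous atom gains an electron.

B is in period 2, group 13; O is in period 2, group 16; S is in period 3, group 16; Ca is in period 4, group 2.
EA tends to increase across a period and decrease down a group, though the pattern is less regular than for IE or radius.
Neither a single period nor a single group — weigh both effects.
B > Ca: relative to Ca, both the across-period and down-group shifts push B's electron affinity up.
O > B: O lies to the right of B in period 2, so the across-period effect alone puts O higher.
S > O: this pair runs against the simple trend — see the exception note.
Note the exception: S has a higher electron affinity than O, contrary to the simple trend — the compact 2p subshell of O repels the added electron more than S's larger 3p does.
Tabulated electron affinity (kJ/mol): B 27, O 141, S 200, Ca 2.
So from lowest to highest: Ca < B < O < S.

Ca < B < O < S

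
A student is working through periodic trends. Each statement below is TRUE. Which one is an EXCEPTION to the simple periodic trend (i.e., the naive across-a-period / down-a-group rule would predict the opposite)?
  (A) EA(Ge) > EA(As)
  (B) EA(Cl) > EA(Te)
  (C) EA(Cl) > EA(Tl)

(A)

The general trend: electron affinity increases across a period and decreases down a group.
(A) Ge (period 4, group 14) vs As (period 4, group 15): the stated order contradicts the simple trend.
(B) Cl (period 3, group 17) vs Te (period 5, group 16): the stated order agrees with the simple trend.
(C) Cl (period 3, group 17) vs Tl (period 6, group 13): the stated order agrees with the simple trend.
The exception is (A): adding an electron to As's half-filled 4p³ is unfavourable, so Ge (4p²) has the more exothermic EA.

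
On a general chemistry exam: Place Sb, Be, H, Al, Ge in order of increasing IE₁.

Al, Ge, Sb, Be, H

First ionization energy rises across a period (greater Z_eff holds electrons more tightly) and falls down a group (valence electrons are farther from the nucleus).
These sit on a diagonal, where the across-period and down-group effects partly cancel.
Ge > Al: the two effects oppose for this pair; the across-period effect wins (762 vs 578 kJ/mol).
Sb > Ge: the two effects oppose for this pair; the across-period effect wins (831 vs 762 kJ/mol).
Be > Sb: period and group pull opposite ways; the down-group shift dominates (900 vs 831 kJ/mol).
H > Be: period and group pull opposite ways; the down-group shift dominates (1312 vs 900 kJ/mol).
For reference (kJ/mol): H 1312, Be 900, Al 578, Ge 762, Sb 831.
So from lowest to highest: Al < Ge < Sb < Be < H.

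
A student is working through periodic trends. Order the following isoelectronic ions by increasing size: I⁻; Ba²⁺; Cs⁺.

All of these have 54 electrons, so size is governed by nuclear charge alone: the more protons, the stronger the pull on the same electron cloud, and the smaller the ion.
Nuclear charges: Ba²⁺ (Z=56), Cs⁺ (Z=55), I⁻ (Z=53).
Smallest to largest: Ba²⁺ < Cs⁺ < I⁻.

Ba²⁺ < Cs⁺ < I⁻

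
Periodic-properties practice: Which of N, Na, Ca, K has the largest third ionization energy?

Na

After 2 electrons have been removed, what remains? N²⁺ still has 3 valence electrons; Na²⁺ is already 1 electron into the core; Ca²⁺ is the bare [Ar] core; K²⁺ is already 1 electron into the core.
Usually core removal costs more than valence removal, but here the competition is close: a tightly held n=2 valence electron can cost more to remove than an n=3 core electron, so the actual values have to decide it.
Approximate IE_3 values (kJ/mol): N 4578, Na 6910, Ca 4912, K 4420.
Putting it together, IE_3: K < N < Ca < Na.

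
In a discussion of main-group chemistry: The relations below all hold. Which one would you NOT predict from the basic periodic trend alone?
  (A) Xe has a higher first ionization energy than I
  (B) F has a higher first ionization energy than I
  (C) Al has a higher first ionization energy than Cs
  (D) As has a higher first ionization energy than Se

(D)

The general trend: first ionization energy increases across a period and decreases down a group.
(A) Xe (period 5, group 18) vs I (period 5, group 17): the stated order agrees with the simple trend.
(B) F (period 2, group 17) vs I (period 5, group 17): the stated order agrees with the simple trend.
(C) Al (period 3, group 13) vs Cs (period 6, group 1): the stated order agrees with the simple trend.
(D) As (period 4, group 15) vs Se (period 4, group 16): the stated order contradicts the simple trend.
The exception is (D): Se (4p⁴) ionizes more easily than half-filled As (4p³).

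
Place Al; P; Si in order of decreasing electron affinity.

Al is in period 3, group 13; Si is in period 3, group 14; P is in period 3, group 15.
Electron affinity generally becomes more exothermic across a period toward the halogens and less exothermic down a group.
All lie in period 3; the across-period trend (electron affinity increases left to right) applies, with the exception below.
Note the exception: Si has a higher electron affinity than P, contrary to the simple trend — adding an electron to P's half-filled 3p³ is unfavourable, so Si (3p²) has the more exothermic EA.
For reference (kJ/mol): Al 42, Si 134, P 72.
So from highest to lowest: Si > P > Al.

Si > P > Al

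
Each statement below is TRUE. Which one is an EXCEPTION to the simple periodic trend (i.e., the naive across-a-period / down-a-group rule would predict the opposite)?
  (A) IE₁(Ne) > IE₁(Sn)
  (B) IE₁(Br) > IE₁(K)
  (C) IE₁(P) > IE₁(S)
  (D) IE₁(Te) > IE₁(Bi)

The general trend: first ionisation energy increases across a period and decreases down a group.
(A) Ne (period 2, group 18) vs Sn (period 5, group 14): the stated order agrees with the simple trend.
(B) Br (period 4, group 17) vs K (period 4, group 1): the stated order agrees with the simple trend.
(C) P (period 3, group 15) vs S (period 3, group 16): the stated order contradicts the simple trend.
(D) Te (period 5, group 16) vs Bi (period 6, group 15): the stated order agrees with the simple trend.
The exception is (C): S (3p⁴) ionizes more easily than half-filled P (3p³) because the paired 3p electron in S is pushed out by e⁻–e⁻ repulsion.

(C)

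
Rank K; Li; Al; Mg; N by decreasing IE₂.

Li > K > N > Al > Mg

Consider each +1 ion: K⁺ is the bare [Ar] core; Li⁺ is the bare [He] core; Al⁺ still has 2 valence electrons; Mg⁺ still has 1 valence electron; N⁺ still has 4 valence electrons.
Core electrons are held far more tightly than valence electrons, so K and Li top the IE_2 order.
Valence configurations: Al⁺ [Ne]3s², Mg⁺ [Ne]3s¹, N⁺ [He]2s²2p².
Approximate IE_2 values (kJ/mol): K 3052, Li 7298, Al 1817, Mg 1451, N 2856.
Hence IE_2: Mg < Al < N < K < Li.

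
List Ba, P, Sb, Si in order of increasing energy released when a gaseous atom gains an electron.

Electron affinity generally becomes more exothermic across a period toward the halogens and less exothermic down a group.
These span different periods and groups, so the two trends combine.
P > Ba: relative to Ba, both the across-period and down-group shifts push P's electron affinity up.
Sb > P: this pair runs against the simple trend — see the exception note.
Si > Sb: period and group pull opposite ways; the down-group shift dominates (134 vs 103 kJ/mol).
Note the exception: Sb has a higher electron affinity than P, contrary to the simple trend — both are half-filled np³, but the pairing/repulsion penalty for the added electron shrinks as the p orbitals become larger and more diffuse down the group, and for Sb that outweighs the weaker nuclear attraction.
Note the exception: Si has a higher electron affinity than P, contrary to the simple trend — adding an electron to P's half-filled 3p³ is unfavourable, so Si (3p²) has the more exothermic EA.
Tabulated electron affinity (kJ/mol): Si 134, P 72, Sb 103, Ba 14.
So from lowest to highest: Ba < P < Sb < Si.

Ba < P < Sb < Si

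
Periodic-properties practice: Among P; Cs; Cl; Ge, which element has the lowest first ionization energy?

Cs

P is in period 3, group 15; Cl is in period 3, group 17; Ge is in period 4, group 14; Cs is in period 6, group 1.
First ionization energy rises across a period (greater Z_eff holds electrons more tightly) and falls down a group (valence electrons are farther from the nucleus).
Here both period and group differ, so the two effects have to be weighed against each other.
Ge > Cs: relative to Cs, both the across-period and down-group shifts push Ge's first ionization energy up.
P > Ge: both effects reinforce here, so P is clearly the higher of the two.
Cl > P: both are in period 3; the period trend gives Cl the larger value.
Approximate values (kJ/mol): P 1012, Cl 1251, Ge 762, Cs 376.
The lowest first ionization energy among these belongs to Cs.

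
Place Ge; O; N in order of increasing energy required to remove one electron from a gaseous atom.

Ge < O < N

N is in period 2, group 15; O is in period 2, group 16; Ge is in period 4, group 14.
First ionization energy rises across a period (greater Z_eff holds electrons more tightly) and falls down a group (valence electrons are farther from the nucleus).
These span different periods and groups, so the two trends combine.
O > Ge: both effects reinforce here, so O is clearly the higher of the two.
N > O: this pair runs against the simple trend — see the exception note.
Note the exception: N has a higher first ionization energy than O, contrary to the simple trend — pairing an electron in O's 2p⁴ costs repulsion energy, so O ionizes more easily than half-filled N (2p³).
For reference (kJ/mol): N 1402, O 1314, Ge 762.
So from lowest to highest: Ge < O < N.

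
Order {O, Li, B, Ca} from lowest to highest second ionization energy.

The second ionization energy removes an electron from the +1 ion. For each element: O⁺ still has 5 valence electrons; Li⁺ is the bare [He] core; B⁺ still has 2 valence electrons; Ca⁺ still has 1 valence electron.
Core electrons are held far more tightly than valence electrons, so Li tops the IE_2 order.
Valence configurations: O⁺ [He]2s²2p³, B⁺ [He]2s², Ca⁺ [Ar]4s¹.
Tabulated IE_2 (kJ/mol): O 3388, Li 7298, B 2427, Ca 1145.
Hence IE_2: Ca < B < O < Li.

Ca < B < O < Li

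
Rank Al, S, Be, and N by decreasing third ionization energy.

Be > N > S > Al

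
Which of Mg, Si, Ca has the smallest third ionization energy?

Si

The third ionization energy removes an electron from the +2 ion. For each element: Mg²⁺ is the bare [Ne] core; Si²⁺ still has 2 valence electrons; Ca²⁺ is the bare [Ar] core.
Breaking into a closed-shell core is much more expensive than removing a leftover valence electron — Ca and Mg have the largest IE_3 here.
Tabulated IE_3 (kJ/mol): Mg 7733, Si 3232, Ca 4912.
Hence IE_3: Si < Ca < Mg.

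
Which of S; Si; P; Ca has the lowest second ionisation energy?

After 1 electron has been removed, what remains? S⁺ still has 5 valence electrons; Si⁺ still has 3 valence electrons; P⁺ still has 4 valence electrons; Ca⁺ still has 1 valence electron.
All are still removing valence electrons, so compare the +1 ions as you would atoms: IE_2 generally rises across a period (higher Z_eff) and falls down a group (larger shell), subject to the usual subshell exceptions.
Valence configurations: S⁺ [Ne]3s²3p³, Si⁺ [Ne]3s²3p¹, P⁺ [Ne]3s²3p², Ca⁺ [Ar]4s¹.
The numbers (kJ/mol): S 2252, Si 1577, P 1907, Ca 1145.
Hence IE_2: Ca < Si < P < S.

Ca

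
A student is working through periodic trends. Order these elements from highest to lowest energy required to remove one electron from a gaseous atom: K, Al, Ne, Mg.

Ne is in period 2, group 18; Mg is in period 3, group 2; Al is in period 3, group 13; K is in period 4, group 1.
Across a period the outer electron is held more tightly (higher IE₁); down a group it sits in a higher shell, more shielded, and comes off more easily.
These span different periods and groups, so the two trends combine.
Al > K: relative to K, both the across-period and down-group shifts push Al's first ionization energy up.
Mg > Al: this pair runs against the simple trend — see the exception note.
Ne > Mg: relative to Mg, both the across-period and down-group shifts push Ne's first ionization energy up.
Note the exception: Mg has a higher first ionization energy than Al, contrary to the simple trend — Al's single 3p electron is easier to remove than one from Mg's filled 3s².
Tabulated first ionization energy (kJ/mol): Ne 2081, Mg 738, Al 578, K 419.
So from highest to lowest: Ne > Mg > Al > K.

Ne > Mg > Al > K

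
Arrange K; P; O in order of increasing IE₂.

P < K < O

After 1 electron has been removed, what remains? K⁺ is the bare [Ar] core; P⁺ still has 4 valence electrons; O⁺ still has 5 valence electrons.
Usually core removal costs more than valence removal, but here the competition is close: a tightly held n=2 valence electron can cost more to remove than an n=3 core electron, so the actual values have to decide it.
Valence configurations: P⁺ [Ne]3s²3p², O⁺ [He]2s²2p³.
The numbers (kJ/mol): K 3052, P 1907, O 3388.
Overall IE_2 order: P < K < O.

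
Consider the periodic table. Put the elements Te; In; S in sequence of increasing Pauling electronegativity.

S is in period 3, group 16; In is in period 5, group 13; Te is in period 5, group 16.
Electronegativity increases across a period and decreases down a group, tracking effective nuclear charge and atomic size.
Neither a single period nor a single group — weigh both effects.
Te > In: Te lies to the right of In in period 5, so the across-period effect alone puts Te higher.
S > Te: they share group 16; the group trend gives S the larger value.
For reference (Pauling): S 2.58, In 1.78, Te 2.10.
So from lowest to highest: In < Te < S.

In < Te < S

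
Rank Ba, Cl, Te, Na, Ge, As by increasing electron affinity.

Ba < Na < As < Ge < Te < Cl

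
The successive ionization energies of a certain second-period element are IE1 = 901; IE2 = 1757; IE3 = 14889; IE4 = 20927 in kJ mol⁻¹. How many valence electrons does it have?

2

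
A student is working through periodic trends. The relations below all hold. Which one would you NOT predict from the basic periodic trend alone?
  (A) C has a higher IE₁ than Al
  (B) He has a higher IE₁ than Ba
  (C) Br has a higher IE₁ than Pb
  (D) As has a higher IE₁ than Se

The general trend: IE₁ increases across a period and decreases down a group.
(A) C (period 2, group 14) vs Al (period 3, group 13): the stated order agrees with the simple trend.
(B) He (period 1, group 18) vs Ba (period 6, group 2): the stated order agrees with the simple trend.
(C) Br (period 4, group 17) vs Pb (period 6, group 14): the stated order agrees with the simple trend.
(D) As (period 4, group 15) vs Se (period 4, group 16): the stated order contradicts the simple trend.
The exception is (D): Se (4p⁴) ionizes more easily than half-filled As (4p³).

(D)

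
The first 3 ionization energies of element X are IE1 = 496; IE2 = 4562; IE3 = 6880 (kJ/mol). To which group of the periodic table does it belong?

Look for the largest jump between consecutive ionization energies: IE2/IE1 ≈ 9.2, far larger than any earlier ratio.
That jump marks the point where a core electron is being removed. So the atom has 1 valence electron.
A main-group element with 1 valence electron is in group 1.

Group 1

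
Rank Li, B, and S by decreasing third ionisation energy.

After 2 electrons have been removed, what remains? Li²⁺ is already 1 electron into the core; B²⁺ still has 1 valence electron; S²⁺ still has 4 valence electrons.
Breaking into a closed-shell core is much more expensive than removing a leftover valence electron — Li has the largest IE_3 here.
Valence configurations: B²⁺ [He]2s¹, S²⁺ [Ne]3s²3p².
Approximate IE_3 values (kJ/mol): Li 11815, B 3660, S 3357.
So the third ionization energies run S < B < Li.

Li > B > S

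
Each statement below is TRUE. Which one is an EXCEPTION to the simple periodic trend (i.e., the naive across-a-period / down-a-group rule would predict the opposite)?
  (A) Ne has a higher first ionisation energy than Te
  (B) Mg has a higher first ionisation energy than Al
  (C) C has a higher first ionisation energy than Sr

The general trend: first ionisation energy increases across a period and decreases down a group.
(A) Ne (period 2, group 18) vs Te (period 5, group 16): the stated order agrees with the simple trend.
(B) Mg (period 3, group 2) vs Al (period 3, group 13): the stated order contradicts the simple trend.
(C) C (period 2, group 14) vs Sr (period 5, group 2): the stated order agrees with the simple trend.
The exception is (B): Al's single 3p electron is easier to remove than one from Mg's filled 3s².

(B)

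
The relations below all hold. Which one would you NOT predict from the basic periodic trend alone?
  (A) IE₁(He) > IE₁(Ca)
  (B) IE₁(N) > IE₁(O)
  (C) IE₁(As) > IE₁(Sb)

(B)

The general trend: first ionisation energy increases across a period and decreases down a group.
(A) He (period 1, group 18) vs Ca (period 4, group 2): the stated order agrees with the simple trend.
(B) N (period 2, group 15) vs O (period 2, group 16): the stated order contradicts the simple trend.
(C) As (period 4, group 15) vs Sb (period 5, group 15): the stated order agrees with the simple trend.
The exception is (B): pairing an electron in O's 2p⁴ costs repulsion energy, so O ionizes more easily than half-filled N (2p³).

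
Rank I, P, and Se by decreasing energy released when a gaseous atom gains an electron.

I > Se > P

P is in period 3, group 15; Se is in period 4, group 16; I is in period 5, group 17.
Electron affinity generally becomes more exothermic across a period toward the halogens and less exothermic down a group.
A diagonal step moves right (one effect) and down (the opposite effect) at once.
Se > P: period and group pull opposite ways; the across-period shift dominates (195 vs 72 kJ/mol).
I > Se: period and group pull opposite ways; the across-period shift dominates (295 vs 195 kJ/mol).
Tabulated electron affinity (kJ/mol): P 72, Se 195, I 295.
So from highest to lowest: I > Se > P.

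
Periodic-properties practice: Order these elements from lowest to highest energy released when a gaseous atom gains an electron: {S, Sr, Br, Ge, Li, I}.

Sr, Li, Ge, S, I, Br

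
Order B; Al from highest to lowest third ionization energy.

B > Al

Consider each +2 ion: B²⁺ still has 1 valence electron; Al²⁺ still has 1 valence electron.
All are still removing valence electrons, so compare the +2 ions as you would atoms: IE_3 generally rises across a period (higher Z_eff) and falls down a group (larger shell), subject to the usual subshell exceptions.
Valence configurations: B²⁺ [He]2s¹, Al²⁺ [Ne]3s¹.
Approximate IE_3 values (kJ/mol): B 3660, Al 2745.
Putting it together, IE_3: Al < B.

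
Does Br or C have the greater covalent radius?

C is in period 2, group 14; Br is in period 4, group 17.
Atomic radius shrinks across a period as nuclear charge pulls the same shell inward, and grows down a group as new shells are added.
Here both period and group differ, so the two effects have to be weighed against each other.
Br > C: the two effects oppose for this pair; the down-group effect wins (114 vs 75 pm).
Approximate values (pm): C 75, Br 114.
So Br has the greater covalent radius (Br > C).

Br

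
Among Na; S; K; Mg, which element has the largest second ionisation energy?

Na

Consider each +1 ion: Na⁺ is the bare [Ne] core; S⁺ still has 5 valence electrons; K⁺ is the bare [Ar] core; Mg⁺ still has 1 valence electron.
Core electrons are held far more tightly than valence electrons, so K and Na top the IE_2 order.
Valence configurations: S⁺ [Ne]3s²3p³, Mg⁺ [Ne]3s¹.
Tabulated IE_2 (kJ/mol): Na 4562, S 2252, K 3052, Mg 1451.
Hence IE_2: Mg < S < K < Na.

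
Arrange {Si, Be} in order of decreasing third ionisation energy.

IE_3 is the cost of taking one more electron from the +2 cation: Si²⁺ still has 2 valence electrons; Be²⁺ is the bare [He] core.
Breaking into a closed-shell core is much more expensive than removing a leftover valence electron — Be has the largest IE_3 here.
The numbers (kJ/mol): Si 3232, Be 14849.
Hence IE_3: Si < Be.

Be > Si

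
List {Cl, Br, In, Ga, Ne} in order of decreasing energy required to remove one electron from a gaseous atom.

Ne is in period 2, group 18; Cl is in period 3, group 17; Ga is in period 4, group 13; Br is in period 4, group 17; In is in period 5, group 13.
Removing the outermost electron gets harder across a period and easier down a group.
Here both period and group differ, so the two effects have to be weighed against each other.
Ga > In: Ga sits above In in group 13, so the down-group effect alone puts Ga higher.
Br > Ga: Br lies to the right of Ga in period 4, so the across-period effect alone puts Br higher.
Cl > Br: Cl sits above Br in group 17, so the down-group effect alone puts Cl higher.
Ne > Cl: both effects reinforce here, so Ne is clearly the higher of the two.
For reference (kJ/mol): Ne 2081, Cl 1251, Ga 579, Br 1140, In 558.
So from highest to lowest: Ne > Cl > Br > Ga > In.

Ne > Cl > Br > Ga > In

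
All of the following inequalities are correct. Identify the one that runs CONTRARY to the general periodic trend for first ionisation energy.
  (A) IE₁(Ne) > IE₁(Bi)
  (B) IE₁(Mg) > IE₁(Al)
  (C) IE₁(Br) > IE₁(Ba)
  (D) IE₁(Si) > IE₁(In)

The general trend: first ionisation energy increases across a period and decreases down a group.
(A) Ne (period 2, group 18) vs Bi (period 6, group 15): the stated order agrees with the simple trend.
(B) Mg (period 3, group 2) vs Al (period 3, group 13): the stated order contradicts the simple trend.
(C) Br (period 4, group 17) vs Ba (period 6, group 2): the stated order agrees with the simple trend.
(D) Si (period 3, group 14) vs In (period 5, group 13): the stated order agrees with the simple trend.
The exception is (B): Al's single 3p electron is easier to remove than one from Mg's filled 3s².

(B)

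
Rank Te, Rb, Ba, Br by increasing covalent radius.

Br, Te, Ba, Rb

Br is in period 4, group 17; Rb is in period 5, group 1; Te is in period 5, group 16; Ba is in period 6, group 2.
Moving right in a period, electrons are added to the same shell under a stronger nuclear pull, so atoms get smaller; moving down, a new shell is opened and atoms get larger.
Neither a single period nor a single group — weigh both effects.
Te > Br: both effects reinforce here, so Te is clearly the larger of the two.
Ba > Te: both effects reinforce here, so Ba is clearly the larger of the two.
Rb > Ba: the two effects oppose for this pair; the across-period effect wins (210 vs 196 pm).
For reference (pm): Br 114, Rb 210, Te 136, Ba 196.
So from smallest to largest: Br < Te < Ba < Rb.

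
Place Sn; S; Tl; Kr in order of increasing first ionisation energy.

Removing the outermost electron gets harder across a period and easier down a group.
These span different periods and groups, so the two trends combine.
Sn > Tl: relative to Tl, both the across-period and down-group shifts push Sn's first ionization energy up.
S > Sn: both effects reinforce here, so S is clearly the higher of the two.
Kr > S: the two effects oppose for this pair; the across-period effect wins (1351 vs 1000 kJ/mol).
For reference (kJ/mol): S 1000, Kr 1351, Sn 709, Tl 589.
So from lowest to highest: Tl < Sn < S < Kr.

Tl < Sn < S < Kr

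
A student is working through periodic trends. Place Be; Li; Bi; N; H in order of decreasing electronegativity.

N > H > Bi > Be > Li

Smaller atoms with higher effective nuclear charge are more electronegative.
These span different periods and groups, so the two trends combine.
Be > Li: Be lies to the right of Li in period 2, so the across-period effect alone puts Be higher.
Bi > Be: the two effects oppose for this pair; the across-period effect wins (2.02 vs 1.57).
H > Bi: period and group pull opposite ways; the down-group shift dominates (2.20 vs 2.02).
N > H: period and group pull opposite ways; the across-period shift dominates (3.04 vs 2.20).
Approximate values (Pauling): H 2.20, Li 0.98, Be 1.57, N 3.04, Bi 2.02.
So from highest to lowest: N > H > Bi > Be > Li.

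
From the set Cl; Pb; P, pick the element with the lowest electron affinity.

P is in period 3, group 15; Cl is in period 3, group 17; Pb is in period 6, group 14.
EA tends to increase across a period and decrease down a group, though the pattern is less regular than for IE or radius.
These span different periods and groups, so the two trends combine.
P > Pb: both effects reinforce here, so P is clearly the higher of the two.
Cl > P: both are in period 3; the period trend gives Cl the larger value.
For reference (kJ/mol): P 72, Cl 349, Pb 35.
The lowest electron affinity among these belongs to Pb.

Pb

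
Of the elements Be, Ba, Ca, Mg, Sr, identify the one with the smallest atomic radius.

Be

Be is in period 2, group 2; Mg is in period 3, group 2; Ca is in period 4, group 2; Sr is in period 5, group 2; Ba is in period 6, group 2.
Moving right in a period, electrons are added to the same shell under a stronger nuclear pull, so atoms get smaller; moving down, a new shell is opened and atoms get larger.
All are in group 2, so atomic radius increases down the group.
The smallest atomic radius among these belongs to Be.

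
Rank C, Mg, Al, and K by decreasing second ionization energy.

K > C > Al > Mg

After 1 electron has been removed, what remains? C⁺ still has 3 valence electrons; Mg⁺ still has 1 valence electron; Al⁺ still has 2 valence electrons; K⁺ is the bare [Ar] core.
Core electrons are held far more tightly than valence electrons, so K tops the IE_2 order.
Valence configurations: C⁺ [He]2s²2p¹, Mg⁺ [Ne]3s¹, Al⁺ [Ne]3s².
Approximate IE_2 values (kJ/mol): C 2353, Mg 1451, Al 1817, K 3052.
Putting it together, IE_2: Mg < Al < C < K.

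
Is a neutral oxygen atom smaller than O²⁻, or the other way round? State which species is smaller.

O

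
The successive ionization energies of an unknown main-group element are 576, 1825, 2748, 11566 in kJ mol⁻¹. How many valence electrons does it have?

3

Look for the largest jump between consecutive ionization energies: IE4/IE3 ≈ 4.2, far larger than any earlier ratio.
That jump marks the point where a core electron is being removed. So the atom has 3 valence electrons.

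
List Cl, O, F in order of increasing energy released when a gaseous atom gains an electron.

O < F < Cl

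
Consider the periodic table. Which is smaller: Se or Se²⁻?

Forming Se²⁻ adds 2 electrons to Se. More electron–electron repulsion in the same shell, with unchanged nuclear charge, lets the cloud expand.
An anion is larger than its parent atom: Se²⁻ > Se.

Se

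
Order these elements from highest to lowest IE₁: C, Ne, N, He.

He, Ne, N, C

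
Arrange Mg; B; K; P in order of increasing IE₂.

Mg < P < B < K

IE_2 is the cost of taking one more electron from the +1 cation: Mg⁺ still has 1 valence electron; B⁺ still has 2 valence electrons; K⁺ is the bare [Ar] core; P⁺ still has 4 valence electrons.
Breaking into a closed-shell core is much more expensive than removing a leftover valence electron — K has the largest IE_2 here.
Valence configurations: Mg⁺ [Ne]3s¹, B⁺ [He]2s², P⁺ [Ne]3s²3p².
Tabulated IE_2 (kJ/mol): Mg 1451, B 2427, K 3052, P 1907.
Putting it together, IE_2: Mg < P < B < K.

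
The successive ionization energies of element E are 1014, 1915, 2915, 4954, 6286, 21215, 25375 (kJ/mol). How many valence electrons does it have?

5

Look for the largest jump between consecutive ionization energies: IE6/IE5 ≈ 3.4, far larger than any earlier ratio.
That jump marks the point where a core electron is being removed. So the atom has 5 valence electrons.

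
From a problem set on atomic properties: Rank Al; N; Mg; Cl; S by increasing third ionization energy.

The third ionization energy removes an electron from the +2 ion. For each element: Al²⁺ still has 1 valence electron; N²⁺ still has 3 valence electrons; Mg²⁺ is the bare [Ne] core; Cl²⁺ still has 5 valence electrons; S²⁺ still has 4 valence electrons.
Breaking into a closed-shell core is much more expensive than removing a leftover valence electron — Mg has the largest IE_3 here.
Valence configurations: Al²⁺ [Ne]3s¹, N²⁺ [He]2s²2p¹, Cl²⁺ [Ne]3s²3p³, S²⁺ [Ne]3s²3p².
Approximate IE_3 values (kJ/mol): Al 2745, N 4578, Mg 7733, Cl 3822, S 3357.
Putting it together, IE_3: Al < S < Cl < N < Mg.

Al < S < Cl < N < Mg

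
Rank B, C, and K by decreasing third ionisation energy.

C, K, B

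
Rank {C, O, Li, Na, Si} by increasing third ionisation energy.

Si, C, O, Na, Li

The third ionization energy removes an electron from the +2 ion. For each element: C²⁺ still has 2 valence electrons; O²⁺ still has 4 valence electrons; Li²⁺ is already 1 electron into the core; Na²⁺ is already 1 electron into the core; Si²⁺ still has 2 valence electrons.
Breaking into a closed-shell core is much more expensive than removing a leftover valence electron — Na and Li have the largest IE_3 here.
Valence configurations: C²⁺ [He]2s², O²⁺ [He]2s²2p², Si²⁺ [Ne]3s².
Approximate IE_3 values (kJ/mol): C 4620, O 5300, Li 11815, Na 6910, Si 3232.
Hence IE_3: Si < C < O < Na < Li.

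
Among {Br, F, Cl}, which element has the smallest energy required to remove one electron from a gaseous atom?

F is in period 2, group 17; Cl is in period 3, group 17; Br is in period 4, group 17.
Across a period the outer electron is held more tightly (higher IE₁); down a group it sits in a higher shell, more shielded, and comes off more easily.
All are in group 17, so first ionization energy increases up the group.
The smallest energy required to remove one electron from a gaseous atom among these belongs to Br.

Br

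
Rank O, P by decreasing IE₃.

Consider each +2 ion: O²⁺ still has 4 valence electrons; P²⁺ still has 3 valence electrons.
All are still removing valence electrons, so compare the +2 ions as you would atoms: IE_3 generally rises across a period (higher Z_eff) and falls down a group (larger shell), subject to the usual subshell exceptions.
Valence configurations: O²⁺ [He]2s²2p², P²⁺ [Ne]3s²3p¹.
Tabulated IE_3 (kJ/mol): O 5300, P 2914.
So the third ionization energies run P < O.

O > P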